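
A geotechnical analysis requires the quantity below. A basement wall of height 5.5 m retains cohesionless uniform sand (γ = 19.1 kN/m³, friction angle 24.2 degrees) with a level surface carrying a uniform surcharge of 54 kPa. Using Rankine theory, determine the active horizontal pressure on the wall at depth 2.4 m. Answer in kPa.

41.8 kPa

K_a = (1 − sin φ)/(1 + sin φ) = 0.4185.
σ_v = γz + q = 19.1 × 2.4 + 54 = 99.84 kPa.
σ_h = K_a σ_v = 0.4185 × 99.84 = 41.78 kPa.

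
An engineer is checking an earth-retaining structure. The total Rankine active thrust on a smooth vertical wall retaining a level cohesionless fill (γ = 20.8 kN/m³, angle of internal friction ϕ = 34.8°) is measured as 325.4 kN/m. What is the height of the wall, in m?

10.7 m

K_a = 0.2733. P_a = ½ K_a γ H² ⇒ H = √(2P_a/(K_a γ)).
H = √(2×325.4/(0.2733×20.8)) = 10.70 m.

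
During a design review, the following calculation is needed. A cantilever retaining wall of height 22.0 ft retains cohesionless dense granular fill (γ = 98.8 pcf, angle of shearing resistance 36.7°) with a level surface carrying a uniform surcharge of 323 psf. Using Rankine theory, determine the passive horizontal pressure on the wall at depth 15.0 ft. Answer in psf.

7170 psf

K_p = (1 + sin φ)/(1 − sin φ) = 3.970.
σ_v = γz + q = 98.8 × 15.0 + 323 = 1805 psf.
σ_h = K_p σ_v = 3.970 × 1805 = 7167 psf.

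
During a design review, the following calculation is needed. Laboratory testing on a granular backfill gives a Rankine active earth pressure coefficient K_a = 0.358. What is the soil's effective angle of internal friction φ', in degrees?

28.2°

K_a = tan²(45° − φ/2) ⇒ 45° − φ/2 = arctan(√0.358) = 30.89°.
φ = 2(45° − 30.89°) = 28.21°.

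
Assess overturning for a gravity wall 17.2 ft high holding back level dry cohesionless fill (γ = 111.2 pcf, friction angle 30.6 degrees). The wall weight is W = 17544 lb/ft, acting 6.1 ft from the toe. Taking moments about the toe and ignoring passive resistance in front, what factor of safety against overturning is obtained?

K_a = tan²(45° − 30.6°/2) = 0.3253.
P_a = ½K_aγH² = 0.5×0.3253×111.2×17.2² = 5351 lb/ft, acting at H/3 = 5.733 ft above the base.
Overturning moment M_o = P_a × H/3 = 5351 × 5.733 = 30680.
Resisting moment M_r = W × 6.1 = 17544 × 6.1 = 107000.
FS_overturning = M_r/M_o = 107000/30680 = 3.488.

3.49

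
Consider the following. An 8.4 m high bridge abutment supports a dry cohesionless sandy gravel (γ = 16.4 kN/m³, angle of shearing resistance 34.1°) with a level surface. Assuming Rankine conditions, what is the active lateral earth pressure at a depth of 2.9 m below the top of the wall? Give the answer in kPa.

K_a = (1 − sin φ)/(1 + sin φ) = 0.2815.
σ_h = K_a γ z = 0.2815 × 16.4 × 2.9 = 13.39 kPa.

13.4 kPa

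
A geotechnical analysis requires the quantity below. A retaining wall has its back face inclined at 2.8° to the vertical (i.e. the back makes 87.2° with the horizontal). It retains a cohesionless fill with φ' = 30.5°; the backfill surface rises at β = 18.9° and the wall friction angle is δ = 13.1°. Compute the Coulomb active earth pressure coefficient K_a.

K_a = sin²(α+φ) / [sin²α · sin(α−δ) · (1 + √{sin(φ+δ)sin(φ−β) / (sin(α−δ)sin(α+β))})²].
With α = 87.2°, φ = 30.5°, δ = 13.1°, β = 18.9°: K_a = 0.4245.

0.424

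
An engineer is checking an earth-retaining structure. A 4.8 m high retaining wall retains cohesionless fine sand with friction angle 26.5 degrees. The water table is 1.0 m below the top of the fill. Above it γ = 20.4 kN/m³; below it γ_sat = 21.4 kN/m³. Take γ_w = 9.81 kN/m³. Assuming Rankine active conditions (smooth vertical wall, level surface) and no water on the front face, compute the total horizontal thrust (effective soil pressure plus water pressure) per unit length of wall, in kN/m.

K_a = tan²(45° − φ/2) = 0.3829.
γ' = 21.4 − 9.81 = 11.59 kN/m³. Depth below WT = 3.8 m.
σ'_h at WT = K_a γ d_w = 7.812 kPa; at base = 7.812 + K_a γ' × 3.8 = 24.68 kPa.
P₁ (0–1.0 m) = ½×7.812×1.0 = 3.906. P₂ (1.0–4.8 m) = ½(7.812+24.68)×3.8 = 61.73.
P_w = ½ γ_w h₂² = 0.5×9.81×3.8² = 70.83. Total = 3.906+61.73+70.83 = 136.5 kN/m.

136 kN/m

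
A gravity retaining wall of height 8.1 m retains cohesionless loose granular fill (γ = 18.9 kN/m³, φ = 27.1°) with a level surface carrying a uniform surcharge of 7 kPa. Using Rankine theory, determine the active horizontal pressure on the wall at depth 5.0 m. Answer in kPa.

K_a = (1 − sin φ)/(1 + sin φ) = 0.3741.
σ_v = γz + q = 18.9 × 5.0 + 7 = 101.5 kPa.
σ_h = K_a σ_v = 0.3741 × 101.5 = 37.97 kPa.

38.0 kPa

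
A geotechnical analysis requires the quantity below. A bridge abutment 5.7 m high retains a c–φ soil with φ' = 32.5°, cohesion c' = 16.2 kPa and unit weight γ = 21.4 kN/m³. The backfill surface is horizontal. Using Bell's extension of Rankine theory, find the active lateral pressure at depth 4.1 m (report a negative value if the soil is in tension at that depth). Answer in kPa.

K_a = (1 − sin φ)/(1 + sin φ) = 0.3010.
σ_a = K_a γ z − 2c√K_a = 0.3010×21.4×4.1 − 2×16.2×0.5486 = 8.633 kPa.

8.63 kPa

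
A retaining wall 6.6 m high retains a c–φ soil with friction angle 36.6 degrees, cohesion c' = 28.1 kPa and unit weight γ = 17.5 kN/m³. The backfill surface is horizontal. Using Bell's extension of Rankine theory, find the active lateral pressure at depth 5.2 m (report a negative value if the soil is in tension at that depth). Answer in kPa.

K_a = (1 − sin φ)/(1 + sin φ) = 0.2530.
σ_a = K_a γ z − 2c√K_a = 0.2530×17.5×5.2 − 2×28.1×0.5029 = -5.247 kPa.

-5.25 kPa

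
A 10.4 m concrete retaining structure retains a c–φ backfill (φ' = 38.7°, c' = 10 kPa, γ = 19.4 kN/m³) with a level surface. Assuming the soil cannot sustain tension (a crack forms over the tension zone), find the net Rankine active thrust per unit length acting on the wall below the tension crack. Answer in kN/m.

152 kN/m

K_a = 0.2306; √K_a = 0.4802.
Tension-crack depth z_c = 2c/(γ√K_a) = 2×10/(19.4×0.4802) = 2.147 m.
σ_a at base = K_a γ H − 2c√K_a = 0.2306×19.4×10.4 − 2×10×0.4802 = 36.92 kPa.
P_a = ½ × 36.92 × (H − z_c) = 0.5×36.92×8.253 = 152.3 kN/m.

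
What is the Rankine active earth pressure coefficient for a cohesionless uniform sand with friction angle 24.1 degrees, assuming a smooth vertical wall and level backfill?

0.420

K_a = (1 − sin φ)/(1 + sin φ) = (1 − sin 24.1°)/(1 + sin 24.1°) = 0.4201.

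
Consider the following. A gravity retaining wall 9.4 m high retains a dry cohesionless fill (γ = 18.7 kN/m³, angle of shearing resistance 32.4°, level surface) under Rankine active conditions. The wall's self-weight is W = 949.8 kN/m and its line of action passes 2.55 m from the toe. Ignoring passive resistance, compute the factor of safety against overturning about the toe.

3.10

K_a = tan²(45° − 32.4°/2) = 0.3022.
P_a = ½K_aγH² = 0.5×0.3022×18.7×9.4² = 249.7 kN/m, acting at H/3 = 3.133 m above the base.
Overturning moment M_o = P_a × H/3 = 249.7 × 3.133 = 782.4.
Resisting moment M_r = W × 2.55 = 949.8 × 2.55 = 2422.
FS_overturning = M_r/M_o = 2422/782.4 = 3.096.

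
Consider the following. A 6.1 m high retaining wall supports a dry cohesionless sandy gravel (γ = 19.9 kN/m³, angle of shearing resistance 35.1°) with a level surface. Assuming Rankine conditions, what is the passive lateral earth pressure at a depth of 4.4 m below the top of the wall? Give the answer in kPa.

K_p = (1 + sin φ)/(1 − sin φ) = 3.706.
σ_h = K_p γ z = 3.706 × 19.9 × 4.4 = 324.5 kPa.

324 kPa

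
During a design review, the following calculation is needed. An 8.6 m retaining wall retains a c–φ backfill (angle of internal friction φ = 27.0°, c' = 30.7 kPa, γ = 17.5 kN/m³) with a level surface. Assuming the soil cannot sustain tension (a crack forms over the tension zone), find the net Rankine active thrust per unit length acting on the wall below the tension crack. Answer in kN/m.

K_a = 0.3755; √K_a = 0.6128.
Tension-crack depth z_c = 2c/(γ√K_a) = 2×30.7/(17.5×0.6128) = 5.725 m.
σ_a at base = K_a γ H − 2c√K_a = 0.3755×17.5×8.6 − 2×30.7×0.6128 = 18.89 kPa.
P_a = ½ × 18.89 × (H − z_c) = 0.5×18.89×2.875 = 27.15 kN/m.

27.2 kN/m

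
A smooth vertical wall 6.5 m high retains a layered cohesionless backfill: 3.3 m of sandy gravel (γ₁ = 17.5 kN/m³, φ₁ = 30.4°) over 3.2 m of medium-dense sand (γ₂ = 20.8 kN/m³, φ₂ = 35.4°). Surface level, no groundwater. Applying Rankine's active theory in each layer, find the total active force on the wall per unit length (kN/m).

109 kN/m

K_a1 = tan²(45°−30.4°/2) = 0.3280; K_a2 = tan²(45°−35.4°/2) = 0.2664.
Layer 1: σ at base = K_a1 γ₁ h₁ = 18.94 kPa; P₁ = ½×18.94×3.3 = 31.25.
Layer 2: σ_v at top = γ₁h₁ = 57.75; σ_h top = K_a2×57.75 = 15.38; σ_h base = K_a2×(57.75+20.8×3.2) = 33.12.
P₂ = ½(15.38+33.12)×3.2 = 77.60. Total P_a = 31.25+77.60 = 108.9 kN/m.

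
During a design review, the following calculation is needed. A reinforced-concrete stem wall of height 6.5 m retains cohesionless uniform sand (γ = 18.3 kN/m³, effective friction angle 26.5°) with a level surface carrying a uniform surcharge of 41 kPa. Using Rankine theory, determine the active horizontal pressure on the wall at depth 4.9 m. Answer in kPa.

50.0 kPa

K_a = (1 − sin φ)/(1 + sin φ) = 0.3829.
σ_v = γz + q = 18.3 × 4.9 + 41 = 130.7 kPa.
σ_h = K_a σ_v = 0.3829 × 130.7 = 50.04 kPa.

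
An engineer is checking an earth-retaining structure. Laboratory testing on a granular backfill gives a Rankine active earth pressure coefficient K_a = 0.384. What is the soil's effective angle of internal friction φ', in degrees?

K_a = tan²(45° − φ/2) ⇒ 45° − φ/2 = arctan(√0.384) = 31.79°.
φ = 2(45° − 31.79°) = 26.43°.

26.4°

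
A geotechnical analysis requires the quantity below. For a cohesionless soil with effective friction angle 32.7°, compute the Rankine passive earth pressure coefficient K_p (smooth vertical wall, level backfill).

K_p = (1 + sin φ)/(1 − sin φ) = tan²(45° + 32.7°/2) = 3.350.

3.35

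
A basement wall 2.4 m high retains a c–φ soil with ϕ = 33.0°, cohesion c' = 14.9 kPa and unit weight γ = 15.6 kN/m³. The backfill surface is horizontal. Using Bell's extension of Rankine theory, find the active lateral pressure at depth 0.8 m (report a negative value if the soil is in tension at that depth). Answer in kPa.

K_a = (1 − sin φ)/(1 + sin φ) = 0.2948.
σ_a = K_a γ z − 2c√K_a = 0.2948×15.6×0.8 − 2×14.9×0.5430 = -12.50 kPa.

-12.5 kPa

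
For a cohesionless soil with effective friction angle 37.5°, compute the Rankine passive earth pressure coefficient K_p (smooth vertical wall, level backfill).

4.11

K_p = (1 + sin φ)/(1 − sin φ) = tan²(45° + 37.5°/2) = 4.112.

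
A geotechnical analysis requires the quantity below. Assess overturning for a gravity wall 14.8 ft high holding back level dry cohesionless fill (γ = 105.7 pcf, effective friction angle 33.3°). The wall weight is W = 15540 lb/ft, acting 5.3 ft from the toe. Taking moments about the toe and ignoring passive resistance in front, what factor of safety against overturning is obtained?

K_a = tan²(45° − 33.3°/2) = 0.2911.
P_a = ½K_aγH² = 0.5×0.2911×105.7×14.8² = 3370 lb/ft, acting at H/3 = 4.933 ft above the base.
Overturning moment M_o = P_a × H/3 = 3370 × 4.933 = 16630.
Resisting moment M_r = W × 5.3 = 15540 × 5.3 = 82360.
FS_overturning = M_r/M_o = 82360/16630 = 4.954.

4.95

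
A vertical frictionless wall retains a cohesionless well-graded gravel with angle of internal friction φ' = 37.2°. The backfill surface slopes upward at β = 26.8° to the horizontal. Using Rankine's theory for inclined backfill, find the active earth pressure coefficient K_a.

K_a = cos β · (cos β − √(cos²β − cos²φ)) / (cos β + √(cos²β − cos²φ)).
cos β = 0.8926, cos φ = 0.7965, √(cos²β − cos²φ) = 0.4028.
K_a = 0.8926 × (0.8926 − 0.4028)/(0.8926 + 0.4028) = 0.3375.

0.337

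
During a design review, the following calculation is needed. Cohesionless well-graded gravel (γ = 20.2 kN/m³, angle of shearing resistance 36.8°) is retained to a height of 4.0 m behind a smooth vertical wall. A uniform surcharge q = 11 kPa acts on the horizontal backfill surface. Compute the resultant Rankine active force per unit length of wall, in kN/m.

51.6 kN/m

K_a = tan²(45° − φ/2) = 0.2508.
Soil triangle: ½ K_a γ H² = 0.5×0.2508×20.2×4.0² = 40.52 kN/m.
Surcharge rectangle: K_a q H = 0.2508×11×4.0 = 11.03 kN/m.
Total = 40.52 + 11.03 = 51.56 kN/m.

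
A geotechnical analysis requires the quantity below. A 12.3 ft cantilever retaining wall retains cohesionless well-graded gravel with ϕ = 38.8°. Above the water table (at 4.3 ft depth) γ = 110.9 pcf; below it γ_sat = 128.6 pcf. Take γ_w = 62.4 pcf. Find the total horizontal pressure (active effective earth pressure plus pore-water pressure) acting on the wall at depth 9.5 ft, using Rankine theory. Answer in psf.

513 psf

K_a = (1 − sin φ)/(1 + sin φ) = 0.2296.
γ' = 128.6 − 62.4 = 66.20 pcf.
Effective vertical stress at 9.5 ft: σ'_v = 110.9×4.3 + 66.20×5.20 = 821.1 psf.
σ'_h = K_a σ'_v = 0.2296 × 821.1 = 188.5 psf; u = γ_w × 5.20 = 324.5 psf.
Total σ_h = 188.5 + 324.5 = 513.0 psf.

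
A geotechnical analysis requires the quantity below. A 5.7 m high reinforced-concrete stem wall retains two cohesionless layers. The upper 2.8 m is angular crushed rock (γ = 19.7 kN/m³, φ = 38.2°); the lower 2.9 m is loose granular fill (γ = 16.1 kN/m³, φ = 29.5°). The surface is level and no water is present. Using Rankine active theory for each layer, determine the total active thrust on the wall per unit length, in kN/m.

K_a1 = tan²(45°−38.2°/2) = 0.2358; K_a2 = tan²(45°−29.5°/2) = 0.3401.
Layer 1: σ at base = K_a1 γ₁ h₁ = 13.01 kPa; P₁ = ½×13.01×2.8 = 18.21.
Layer 2: σ_v at top = γ₁h₁ = 55.16; σ_h top = K_a2×55.16 = 18.76; σ_h base = K_a2×(55.16+16.1×2.9) = 34.64.
P₂ = ½(18.76+34.64)×2.9 = 77.43. Total P_a = 18.21+77.43 = 95.64 kN/m.

95.6 kN/m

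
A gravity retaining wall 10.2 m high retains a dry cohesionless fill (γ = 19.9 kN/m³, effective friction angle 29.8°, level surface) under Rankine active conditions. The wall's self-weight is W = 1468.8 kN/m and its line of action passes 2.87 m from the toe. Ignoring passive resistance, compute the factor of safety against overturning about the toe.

3.56

K_a = tan²(45° − 29.8°/2) = 0.3360.
P_a = ½K_aγH² = 0.5×0.3360×19.9×10.2² = 347.9 kN/m, acting at H/3 = 3.400 m above the base.
Overturning moment M_o = P_a × H/3 = 347.9 × 3.400 = 1183.
Resisting moment M_r = W × 2.87 = 1468.8 × 2.87 = 4215.
FS_overturning = M_r/M_o = 4215/1183 = 3.564.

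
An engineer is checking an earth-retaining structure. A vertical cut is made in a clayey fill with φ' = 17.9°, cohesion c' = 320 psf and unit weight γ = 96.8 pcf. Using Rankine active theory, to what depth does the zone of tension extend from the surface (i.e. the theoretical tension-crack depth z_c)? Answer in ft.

K_a = tan²(45° − 17.9°/2) = 0.5298; √K_a = 0.7279.
The active pressure is zero where K_a γ z = 2c√K_a, so z_c = 2c/(γ√K_a) = 2×320/(96.8×0.7279) = 9.083 ft.

9.08 ft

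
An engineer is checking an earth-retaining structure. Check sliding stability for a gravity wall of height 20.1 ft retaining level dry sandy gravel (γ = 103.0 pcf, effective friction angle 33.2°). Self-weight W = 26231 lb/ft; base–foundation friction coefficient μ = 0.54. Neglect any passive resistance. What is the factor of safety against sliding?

K_a = tan²(45° − 33.2°/2) = 0.2924.
P_a = ½K_aγH² = 0.5×0.2924×103.0×20.1² = 6083 lb/ft, acting at H/3 = 6.700 ft above the base.
FS_sliding = μW / P_a = 0.54×26231 / 6083 = 2.329.

2.33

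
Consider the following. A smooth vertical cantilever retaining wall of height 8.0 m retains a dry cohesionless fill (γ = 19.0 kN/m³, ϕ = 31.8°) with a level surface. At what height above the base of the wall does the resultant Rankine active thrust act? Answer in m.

K_a = 0.3098.
The pressure distribution is triangular, so the resultant acts at H/3 above the base = 8.0/3 = 2.667 m.

2.67 m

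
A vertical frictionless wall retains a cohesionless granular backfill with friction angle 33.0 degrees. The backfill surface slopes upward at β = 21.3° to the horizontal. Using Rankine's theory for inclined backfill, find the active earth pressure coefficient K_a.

K_a = cos β · (cos β − √(cos²β − cos²φ)) / (cos β + √(cos²β − cos²φ)).
cos β = 0.9317, cos φ = 0.8387, √(cos²β − cos²φ) = 0.4058.
K_a = 0.9317 × (0.9317 − 0.4058)/(0.9317 + 0.4058) = 0.3663.

0.366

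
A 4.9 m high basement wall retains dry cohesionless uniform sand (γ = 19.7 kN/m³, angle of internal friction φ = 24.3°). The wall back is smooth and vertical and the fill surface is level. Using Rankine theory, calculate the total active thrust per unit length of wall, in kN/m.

98.6 kN/m

K_a = tan²(45° − φ/2) = 0.4169.
P_a = ½ K_a γ H² = 0.5 × 0.4169 × 19.7 × 4.9² = 98.60 kN/m.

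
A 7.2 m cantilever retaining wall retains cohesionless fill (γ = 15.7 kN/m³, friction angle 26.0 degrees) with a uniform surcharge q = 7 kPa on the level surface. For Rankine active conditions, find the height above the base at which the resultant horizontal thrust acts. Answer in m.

2.53 m

K_a = 0.3905.
Triangular part P₁ = ½K_aγH² = 158.9 at H/3 = 2.400 m; rectangular part P₂ = K_a q H = 19.68 at H/2 = 3.600 m.
ȳ = (P₁·2.400 + P₂·3.600)/(P₁+P₂) = 2.532 m.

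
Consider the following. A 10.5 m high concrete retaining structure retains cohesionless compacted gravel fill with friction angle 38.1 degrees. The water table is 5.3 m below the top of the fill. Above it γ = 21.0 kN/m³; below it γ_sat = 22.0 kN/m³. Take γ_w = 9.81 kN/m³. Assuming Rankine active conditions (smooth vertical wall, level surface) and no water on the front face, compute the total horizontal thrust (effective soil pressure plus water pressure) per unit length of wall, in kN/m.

379 kN/m

K_a = tan²(45° − φ/2) = 0.2368.
γ' = 22.0 − 9.81 = 12.19 kN/m³. Depth below WT = 5.2 m.
σ'_h at WT = K_a γ d_w = 26.36 kPa; at base = 26.36 + K_a γ' × 5.2 = 41.37 kPa.
P₁ (0–5.3 m) = ½×26.36×5.3 = 69.85. P₂ (5.3–10.5 m) = ½(26.36+41.37)×5.2 = 176.1.
P_w = ½ γ_w h₂² = 0.5×9.81×5.2² = 132.6. Total = 69.85+176.1+132.6 = 378.6 kN/m.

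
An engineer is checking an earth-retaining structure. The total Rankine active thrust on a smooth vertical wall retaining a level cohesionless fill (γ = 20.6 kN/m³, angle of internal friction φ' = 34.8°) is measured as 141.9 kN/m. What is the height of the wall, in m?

7.10 m

K_a = 0.2733. P_a = ½ K_a γ H² ⇒ H = √(2P_a/(K_a γ)).
H = √(2×141.9/(0.2733×20.6)) = 7.100 m.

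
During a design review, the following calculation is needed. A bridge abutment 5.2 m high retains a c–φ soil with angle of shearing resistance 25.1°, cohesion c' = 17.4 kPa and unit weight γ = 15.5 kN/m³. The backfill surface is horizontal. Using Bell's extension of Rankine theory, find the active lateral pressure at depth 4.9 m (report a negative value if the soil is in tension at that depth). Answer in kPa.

8.58 kPa

K_a = (1 − sin φ)/(1 + sin φ) = 0.4043.
σ_a = K_a γ z − 2c√K_a = 0.4043×15.5×4.9 − 2×17.4×0.6358 = 8.579 kPa.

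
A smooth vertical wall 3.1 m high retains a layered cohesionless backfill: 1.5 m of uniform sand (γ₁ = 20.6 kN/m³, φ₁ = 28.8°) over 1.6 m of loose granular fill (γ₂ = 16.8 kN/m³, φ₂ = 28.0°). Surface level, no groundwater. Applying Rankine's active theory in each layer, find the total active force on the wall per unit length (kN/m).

33.7 kN/m

K_a1 = tan²(45°−28.8°/2) = 0.3498; K_a2 = tan²(45°−28.0°/2) = 0.3610.
Layer 1: σ at base = K_a1 γ₁ h₁ = 10.81 kPa; P₁ = ½×10.81×1.5 = 8.106.
Layer 2: σ_v at top = γ₁h₁ = 30.90; σ_h top = K_a2×30.90 = 11.16; σ_h base = K_a2×(30.90+16.8×1.6) = 20.86.
P₂ = ½(11.16+20.86)×1.6 = 25.61. Total P_a = 8.106+25.61 = 33.72 kN/m.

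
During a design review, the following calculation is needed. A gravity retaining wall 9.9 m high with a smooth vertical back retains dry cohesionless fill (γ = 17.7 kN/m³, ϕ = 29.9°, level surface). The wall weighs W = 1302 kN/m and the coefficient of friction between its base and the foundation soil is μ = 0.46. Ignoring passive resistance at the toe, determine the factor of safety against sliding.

2.06

K_a = tan²(45° − 29.9°/2) = 0.3347.
P_a = ½K_aγH² = 0.5×0.3347×17.7×9.9² = 290.3 kN/m, acting at H/3 = 3.300 m above the base.
FS_sliding = μW / P_a = 0.46×1302 / 290.3 = 2.063.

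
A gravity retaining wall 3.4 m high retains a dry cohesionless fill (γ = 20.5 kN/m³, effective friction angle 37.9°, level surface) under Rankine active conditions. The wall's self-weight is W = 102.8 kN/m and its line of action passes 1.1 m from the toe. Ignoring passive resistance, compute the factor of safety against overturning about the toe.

3.52

K_a = tan²(45° − 37.9°/2) = 0.2389.
P_a = ½K_aγH² = 0.5×0.2389×20.5×3.4² = 28.31 kN/m, acting at H/3 = 1.133 m above the base.
Overturning moment M_o = P_a × H/3 = 28.31 × 1.133 = 32.09.
Resisting moment M_r = W × 1.1 = 102.8 × 1.1 = 113.1.
FS_overturning = M_r/M_o = 113.1/32.09 = 3.524.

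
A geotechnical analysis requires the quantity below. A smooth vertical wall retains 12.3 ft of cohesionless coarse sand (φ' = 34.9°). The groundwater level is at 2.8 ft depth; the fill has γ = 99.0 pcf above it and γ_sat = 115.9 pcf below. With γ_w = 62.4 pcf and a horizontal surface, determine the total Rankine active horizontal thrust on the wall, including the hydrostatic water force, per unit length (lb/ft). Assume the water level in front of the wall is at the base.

4300 lb/ft

K_a = tan²(45° − φ/2) = 0.2721.
γ' = 115.9 − 62.4 = 53.50 pcf. Depth below WT = 9.5 ft.
σ'_h at WT = K_a γ d_w = 75.44 psf; at base = 75.44 + K_a γ' × 9.5 = 213.8 psf.
P₁ (0–2.8 ft) = ½×75.44×2.8 = 105.6. P₂ (2.8–12.3 ft) = ½(75.44+213.8)×9.5 = 1374.
P_w = ½ γ_w h₂² = 0.5×62.4×9.5² = 2816. Total = 105.6+1374+2816 = 4295 lb/ft.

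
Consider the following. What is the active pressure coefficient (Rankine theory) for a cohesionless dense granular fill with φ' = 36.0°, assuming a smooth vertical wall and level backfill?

0.260

K_a = (1 − sin φ)/(1 + sin φ) = (1 − sin 36.0°)/(1 + sin 36.0°) = 0.2596.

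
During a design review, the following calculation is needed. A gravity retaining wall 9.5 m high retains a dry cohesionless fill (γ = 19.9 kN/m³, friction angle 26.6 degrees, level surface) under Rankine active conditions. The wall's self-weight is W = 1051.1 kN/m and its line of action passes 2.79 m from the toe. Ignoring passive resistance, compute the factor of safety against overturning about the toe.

K_a = tan²(45° − 26.6°/2) = 0.3814.
P_a = ½K_aγH² = 0.5×0.3814×19.9×9.5² = 342.5 kN/m, acting at H/3 = 3.167 m above the base.
Overturning moment M_o = P_a × H/3 = 342.5 × 3.167 = 1085.
Resisting moment M_r = W × 2.79 = 1051.1 × 2.79 = 2933.
FS_overturning = M_r/M_o = 2933/1085 = 2.704.

2.70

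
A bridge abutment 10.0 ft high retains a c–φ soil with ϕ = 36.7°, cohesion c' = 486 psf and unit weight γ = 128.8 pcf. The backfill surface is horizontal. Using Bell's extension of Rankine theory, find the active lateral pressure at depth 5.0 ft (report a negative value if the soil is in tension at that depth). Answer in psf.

-326 psf

K_a = (1 − sin φ)/(1 + sin φ) = 0.2519.
σ_a = K_a γ z − 2c√K_a = 0.2519×128.8×5.0 − 2×486×0.5019 = -325.6 psf.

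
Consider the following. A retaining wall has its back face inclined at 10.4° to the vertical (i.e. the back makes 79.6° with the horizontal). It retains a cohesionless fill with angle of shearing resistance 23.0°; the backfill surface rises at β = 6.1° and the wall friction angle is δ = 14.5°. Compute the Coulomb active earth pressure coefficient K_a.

K_a = sin²(α+φ) / [sin²α · sin(α−δ) · (1 + √{sin(φ+δ)sin(φ−β) / (sin(α−δ)sin(α+β))})²].
With α = 79.6°, φ = 23.0°, δ = 14.5°, β = 6.1°: K_a = 0.5217.

0.522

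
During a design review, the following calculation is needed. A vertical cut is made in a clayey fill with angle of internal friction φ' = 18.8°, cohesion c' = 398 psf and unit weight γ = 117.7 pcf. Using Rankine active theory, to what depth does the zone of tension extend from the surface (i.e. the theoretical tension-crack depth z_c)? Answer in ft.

K_a = tan²(45° − 18.8°/2) = 0.5126; √K_a = 0.7159.
The active pressure is zero where K_a γ z = 2c√K_a, so z_c = 2c/(γ√K_a) = 2×398/(117.7×0.7159) = 9.446 ft.

9.45 ft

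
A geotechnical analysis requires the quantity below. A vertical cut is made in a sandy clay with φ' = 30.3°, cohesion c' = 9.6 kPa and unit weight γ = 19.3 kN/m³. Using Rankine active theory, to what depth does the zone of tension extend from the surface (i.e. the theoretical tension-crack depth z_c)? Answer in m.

1.73 m

K_a = tan²(45° − 30.3°/2) = 0.3293; √K_a = 0.5739.
The active pressure is zero where K_a γ z = 2c√K_a, so z_c = 2c/(γ√K_a) = 2×9.6/(19.3×0.5739) = 1.734 m.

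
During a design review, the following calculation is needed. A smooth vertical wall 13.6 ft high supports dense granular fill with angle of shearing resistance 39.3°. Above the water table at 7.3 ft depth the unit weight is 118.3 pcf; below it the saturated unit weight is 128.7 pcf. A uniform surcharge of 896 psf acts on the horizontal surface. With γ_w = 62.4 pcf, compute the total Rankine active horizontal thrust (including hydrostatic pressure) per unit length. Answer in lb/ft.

6200 lb/ft

K_a = tan²(45° − φ/2) = 0.2245.
γ' = 128.7 − 62.4 = 66.30 pcf. h₂ = H − d_w = 6.3 ft.
σ'_h: at surface K_a·q = 201.1; at WT K_a(q+γd_w) = 394.9; at base K_a(q+γd_w+γ'h₂) = 488.7 psf.
P₁ = ½(201.1+394.9)×7.3 = 2176; P₂ = ½(394.9+488.7)×6.3 = 2783; P_w = ½γ_w h₂² = 1238.
Total = 2176+2783+1238 = 6197 lb/ft.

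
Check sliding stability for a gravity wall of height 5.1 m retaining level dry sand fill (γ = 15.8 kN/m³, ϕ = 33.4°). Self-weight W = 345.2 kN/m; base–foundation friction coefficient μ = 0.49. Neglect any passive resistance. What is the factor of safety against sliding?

2.84

K_a = tan²(45° − 33.4°/2) = 0.2899.
P_a = ½K_aγH² = 0.5×0.2899×15.8×5.1² = 59.57 kN/m, acting at H/3 = 1.700 m above the base.
FS_sliding = μW / P_a = 0.49×345.2 / 59.57 = 2.839.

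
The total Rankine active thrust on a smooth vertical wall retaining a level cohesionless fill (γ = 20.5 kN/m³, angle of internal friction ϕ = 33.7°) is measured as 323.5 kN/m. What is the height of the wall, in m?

10.5 m

K_a = 0.2863. P_a = ½ K_a γ H² ⇒ H = √(2P_a/(K_a γ)).
H = √(2×323.5/(0.2863×20.5)) = 10.50 m.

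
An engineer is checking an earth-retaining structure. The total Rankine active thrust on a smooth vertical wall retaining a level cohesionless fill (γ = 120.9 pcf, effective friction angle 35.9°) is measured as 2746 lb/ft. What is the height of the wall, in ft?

K_a = 0.2607. P_a = ½ K_a γ H² ⇒ H = √(2P_a/(K_a γ)).
H = √(2×2746/(0.2607×120.9)) = 13.20 ft.

13.2 ft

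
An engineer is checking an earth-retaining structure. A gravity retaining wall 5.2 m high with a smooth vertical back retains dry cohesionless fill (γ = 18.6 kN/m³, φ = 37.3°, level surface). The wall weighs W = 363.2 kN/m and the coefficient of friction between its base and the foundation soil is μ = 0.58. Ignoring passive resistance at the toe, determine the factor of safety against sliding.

K_a = tan²(45° − 37.3°/2) = 0.2453.
P_a = ½K_aγH² = 0.5×0.2453×18.6×5.2² = 61.70 kN/m, acting at H/3 = 1.733 m above the base.
FS_sliding = μW / P_a = 0.58×363.2 / 61.70 = 3.414.

3.41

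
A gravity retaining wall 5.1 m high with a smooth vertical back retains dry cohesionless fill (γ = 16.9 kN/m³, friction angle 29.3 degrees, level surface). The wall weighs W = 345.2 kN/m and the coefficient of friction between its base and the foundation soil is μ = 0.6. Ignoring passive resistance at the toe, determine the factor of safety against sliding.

2.75

K_a = tan²(45° − 29.3°/2) = 0.3428.
P_a = ½K_aγH² = 0.5×0.3428×16.9×5.1² = 75.35 kN/m, acting at H/3 = 1.700 m above the base.
FS_sliding = μW / P_a = 0.6×345.2 / 75.35 = 2.749.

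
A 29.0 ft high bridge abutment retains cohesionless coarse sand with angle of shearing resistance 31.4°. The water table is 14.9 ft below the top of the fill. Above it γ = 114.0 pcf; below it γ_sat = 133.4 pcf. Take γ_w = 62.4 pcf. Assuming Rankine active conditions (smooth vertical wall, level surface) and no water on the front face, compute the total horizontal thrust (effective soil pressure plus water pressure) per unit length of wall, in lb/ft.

20000 lb/ft

K_a = tan²(45° − φ/2) = 0.3149.
γ' = 133.4 − 62.4 = 71.00 pcf. Depth below WT = 14.1 ft.
σ'_h at WT = K_a γ d_w = 534.9 psf; at base = 534.9 + K_a γ' × 14.1 = 850.2 psf.
P₁ (0–14.9 ft) = ½×534.9×14.9 = 3985. P₂ (14.9–29.0 ft) = ½(534.9+850.2)×14.1 = 9765.
P_w = ½ γ_w h₂² = 0.5×62.4×14.1² = 6203. Total = 3985+9765+6203 = 19950 lb/ft.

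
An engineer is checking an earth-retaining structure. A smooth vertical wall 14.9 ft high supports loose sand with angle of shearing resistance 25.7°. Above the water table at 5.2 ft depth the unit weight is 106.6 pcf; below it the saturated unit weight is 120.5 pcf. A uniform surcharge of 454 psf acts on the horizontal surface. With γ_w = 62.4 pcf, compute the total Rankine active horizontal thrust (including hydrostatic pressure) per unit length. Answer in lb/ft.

K_a = tan²(45° − φ/2) = 0.3950.
γ' = 120.5 − 62.4 = 58.10 pcf. h₂ = H − d_w = 9.7 ft.
σ'_h: at surface K_a·q = 179.3; at WT K_a(q+γd_w) = 398.3; at base K_a(q+γd_w+γ'h₂) = 620.9 psf.
P₁ = ½(179.3+398.3)×5.2 = 1502; P₂ = ½(398.3+620.9)×9.7 = 4943; P_w = ½γ_w h₂² = 2936.
Total = 1502+4943+2936 = 9381 lb/ft.

9380 lb/ft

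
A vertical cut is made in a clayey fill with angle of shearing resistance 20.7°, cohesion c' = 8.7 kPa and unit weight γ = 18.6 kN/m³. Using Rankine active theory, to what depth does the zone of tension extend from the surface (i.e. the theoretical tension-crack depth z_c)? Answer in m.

1.35 m

K_a = tan²(45° − 20.7°/2) = 0.4777; √K_a = 0.6911.
The active pressure is zero where K_a γ z = 2c√K_a, so z_c = 2c/(γ√K_a) = 2×8.7/(18.6×0.6911) = 1.354 m.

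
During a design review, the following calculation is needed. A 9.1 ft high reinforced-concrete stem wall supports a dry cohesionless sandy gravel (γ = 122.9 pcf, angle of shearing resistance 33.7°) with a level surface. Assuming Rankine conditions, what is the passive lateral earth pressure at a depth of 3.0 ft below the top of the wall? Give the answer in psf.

1290 psf

K_p = (1 + sin φ)/(1 − sin φ) = 3.493.
σ_h = K_p γ z = 3.493 × 122.9 × 3.0 = 1288 psf.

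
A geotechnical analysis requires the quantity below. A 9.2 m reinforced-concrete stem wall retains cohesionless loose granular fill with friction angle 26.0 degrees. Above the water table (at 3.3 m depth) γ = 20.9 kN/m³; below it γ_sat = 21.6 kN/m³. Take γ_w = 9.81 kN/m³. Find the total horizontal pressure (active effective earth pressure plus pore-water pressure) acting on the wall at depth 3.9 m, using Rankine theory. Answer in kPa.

K_a = (1 − sin φ)/(1 + sin φ) = 0.3905.
γ' = 21.6 − 9.81 = 11.79 kN/m³.
Effective vertical stress at 3.9 m: σ'_v = 20.9×3.3 + 11.79×0.600 = 76.04 kPa.
σ'_h = K_a σ'_v = 0.3905 × 76.04 = 29.69 kPa; u = γ_w × 0.600 = 5.886 kPa.
Total σ_h = 29.69 + 5.886 = 35.58 kPa.

35.6 kPa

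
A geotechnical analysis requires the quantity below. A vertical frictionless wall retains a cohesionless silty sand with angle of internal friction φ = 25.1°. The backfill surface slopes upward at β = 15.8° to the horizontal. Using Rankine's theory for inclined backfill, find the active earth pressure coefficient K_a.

0.476

K_a = cos β · (cos β − √(cos²β − cos²φ)) / (cos β + √(cos²β − cos²φ)).
cos β = 0.9622, cos φ = 0.9056, √(cos²β − cos²φ) = 0.3253.
K_a = 0.9622 × (0.9622 − 0.3253)/(0.9622 + 0.3253) = 0.4760.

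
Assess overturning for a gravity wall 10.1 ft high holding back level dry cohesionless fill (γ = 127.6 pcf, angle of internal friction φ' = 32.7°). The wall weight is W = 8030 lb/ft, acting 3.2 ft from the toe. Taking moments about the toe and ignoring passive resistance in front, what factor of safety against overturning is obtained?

K_a = tan²(45° − 32.7°/2) = 0.2985.
P_a = ½K_aγH² = 0.5×0.2985×127.6×10.1² = 1943 lb/ft, acting at H/3 = 3.367 ft above the base.
Overturning moment M_o = P_a × H/3 = 1943 × 3.367 = 6540.
Resisting moment M_r = W × 3.2 = 8030 × 3.2 = 25700.
FS_overturning = M_r/M_o = 25700/6540 = 3.929.

3.93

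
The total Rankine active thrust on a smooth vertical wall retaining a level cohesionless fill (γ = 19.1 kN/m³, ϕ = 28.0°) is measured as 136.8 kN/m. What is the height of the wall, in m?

K_a = 0.3610. P_a = ½ K_a γ H² ⇒ H = √(2P_a/(K_a γ)).
H = √(2×136.8/(0.3610×19.1)) = 6.299 m.

6.30 m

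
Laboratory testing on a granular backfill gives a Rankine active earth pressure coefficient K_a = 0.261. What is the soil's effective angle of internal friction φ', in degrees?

35.9°

K_a = tan²(45° − φ/2) ⇒ 45° − φ/2 = arctan(√0.261) = 27.06°.
φ = 2(45° − 27.06°) = 35.88°.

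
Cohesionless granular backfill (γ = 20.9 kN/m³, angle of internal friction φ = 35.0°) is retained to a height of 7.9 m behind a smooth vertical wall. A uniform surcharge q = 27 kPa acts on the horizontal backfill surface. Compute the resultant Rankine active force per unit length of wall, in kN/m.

K_a = tan²(45° − φ/2) = 0.2710.
Soil triangle: ½ K_a γ H² = 0.5×0.2710×20.9×7.9² = 176.7 kN/m.
Surcharge rectangle: K_a q H = 0.2710×27×7.9 = 57.80 kN/m.
Total = 176.7 + 57.80 = 234.5 kN/m.

235 kN/m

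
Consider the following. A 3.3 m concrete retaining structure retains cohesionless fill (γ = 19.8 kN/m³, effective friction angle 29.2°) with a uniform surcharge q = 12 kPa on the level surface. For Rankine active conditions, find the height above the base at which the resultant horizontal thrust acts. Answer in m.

K_a = 0.3442.
Triangular part P₁ = ½K_aγH² = 37.11 at H/3 = 1.100 m; rectangular part P₂ = K_a q H = 13.63 at H/2 = 1.650 m.
ȳ = (P₁·1.100 + P₂·1.650)/(P₁+P₂) = 1.248 m.

1.25 m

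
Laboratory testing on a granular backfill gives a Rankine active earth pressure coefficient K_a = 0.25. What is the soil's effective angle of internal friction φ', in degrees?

K_a = tan²(45° − φ/2) ⇒ 45° − φ/2 = arctan(√0.25) = 26.57°.
φ = 2(45° − 26.57°) = 36.87°.

36.9°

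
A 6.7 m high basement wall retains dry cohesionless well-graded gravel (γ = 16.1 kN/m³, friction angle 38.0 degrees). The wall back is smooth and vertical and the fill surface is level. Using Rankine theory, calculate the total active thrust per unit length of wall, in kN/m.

K_a = tan²(45° − φ/2) = 0.2379.
P_a = ½ K_a γ H² = 0.5 × 0.2379 × 16.1 × 6.7² = 85.96 kN/m.

86.0 kN/m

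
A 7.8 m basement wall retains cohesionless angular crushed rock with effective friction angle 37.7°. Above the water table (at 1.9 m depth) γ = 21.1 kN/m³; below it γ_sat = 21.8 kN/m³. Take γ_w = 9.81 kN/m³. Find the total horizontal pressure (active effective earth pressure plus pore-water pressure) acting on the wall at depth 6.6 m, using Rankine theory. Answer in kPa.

69.4 kPa

K_a = (1 − sin φ)/(1 + sin φ) = 0.2411.
γ' = 21.8 − 9.81 = 11.99 kN/m³.
Effective vertical stress at 6.6 m: σ'_v = 21.1×1.9 + 11.99×4.70 = 96.44 kPa.
σ'_h = K_a σ'_v = 0.2411 × 96.44 = 23.25 kPa; u = γ_w × 4.70 = 46.11 kPa.
Total σ_h = 23.25 + 46.11 = 69.36 kPa.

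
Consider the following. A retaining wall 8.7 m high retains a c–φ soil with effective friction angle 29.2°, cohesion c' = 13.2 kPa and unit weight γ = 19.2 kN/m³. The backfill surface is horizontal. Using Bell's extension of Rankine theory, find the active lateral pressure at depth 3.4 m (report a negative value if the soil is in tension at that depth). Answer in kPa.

6.98 kPa

K_a = (1 − sin φ)/(1 + sin φ) = 0.3442.
σ_a = K_a γ z − 2c√K_a = 0.3442×19.2×3.4 − 2×13.2×0.5867 = 6.981 kPa.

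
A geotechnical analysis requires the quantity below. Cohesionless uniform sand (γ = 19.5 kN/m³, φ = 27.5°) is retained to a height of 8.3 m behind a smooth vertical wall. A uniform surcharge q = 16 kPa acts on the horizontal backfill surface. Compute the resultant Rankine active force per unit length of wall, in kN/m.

K_a = tan²(45° − φ/2) = 0.3682.
Soil triangle: ½ K_a γ H² = 0.5×0.3682×19.5×8.3² = 247.3 kN/m.
Surcharge rectangle: K_a q H = 0.3682×16×8.3 = 48.90 kN/m.
Total = 247.3 + 48.90 = 296.2 kN/m.

296 kN/m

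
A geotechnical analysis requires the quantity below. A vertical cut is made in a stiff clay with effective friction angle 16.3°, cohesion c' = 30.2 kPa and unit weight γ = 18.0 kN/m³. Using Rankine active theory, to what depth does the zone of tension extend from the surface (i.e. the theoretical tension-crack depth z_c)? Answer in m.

K_a = tan²(45° − 16.3°/2) = 0.5617; √K_a = 0.7495.
The active pressure is zero where K_a γ z = 2c√K_a, so z_c = 2c/(γ√K_a) = 2×30.2/(18.0×0.7495) = 4.477 m.

4.48 m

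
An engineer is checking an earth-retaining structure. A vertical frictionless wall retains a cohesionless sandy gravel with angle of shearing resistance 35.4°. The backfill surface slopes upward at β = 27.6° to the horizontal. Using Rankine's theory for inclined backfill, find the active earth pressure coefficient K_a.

0.387

K_a = cos β · (cos β − √(cos²β − cos²φ)) / (cos β + √(cos²β − cos²φ)).
cos β = 0.8862, cos φ = 0.8151, √(cos²β − cos²φ) = 0.3477.
K_a = 0.8862 × (0.8862 − 0.3477)/(0.8862 + 0.3477) = 0.3867.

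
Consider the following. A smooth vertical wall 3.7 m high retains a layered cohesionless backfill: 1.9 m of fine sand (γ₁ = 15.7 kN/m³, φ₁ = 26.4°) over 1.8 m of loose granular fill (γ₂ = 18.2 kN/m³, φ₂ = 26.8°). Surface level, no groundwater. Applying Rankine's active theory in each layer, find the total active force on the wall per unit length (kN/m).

K_a1 = tan²(45°−26.4°/2) = 0.3844; K_a2 = tan²(45°−26.8°/2) = 0.3785.
Layer 1: σ at base = K_a1 γ₁ h₁ = 11.47 kPa; P₁ = ½×11.47×1.9 = 10.89.
Layer 2: σ_v at top = γ₁h₁ = 29.83; σ_h top = K_a2×29.83 = 11.29; σ_h base = K_a2×(29.83+18.2×1.8) = 23.69.
P₂ = ½(11.29+23.69)×1.8 = 31.48. Total P_a = 10.89+31.48 = 42.38 kN/m.

42.4 kN/m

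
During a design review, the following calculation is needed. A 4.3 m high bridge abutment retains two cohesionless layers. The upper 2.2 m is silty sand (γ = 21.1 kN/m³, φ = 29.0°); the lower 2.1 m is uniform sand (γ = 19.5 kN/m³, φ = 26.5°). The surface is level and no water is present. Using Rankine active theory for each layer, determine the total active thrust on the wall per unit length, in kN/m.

71.5 kN/m

K_a1 = tan²(45°−29.0°/2) = 0.3470; K_a2 = tan²(45°−26.5°/2) = 0.3829.
Layer 1: σ at base = K_a1 γ₁ h₁ = 16.11 kPa; P₁ = ½×16.11×2.2 = 17.72.
Layer 2: σ_v at top = γ₁h₁ = 46.42; σ_h top = K_a2×46.42 = 17.78; σ_h base = K_a2×(46.42+19.5×2.1) = 33.46.
P₂ = ½(17.78+33.46)×2.1 = 53.79. Total P_a = 17.72+53.79 = 71.51 kN/m.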